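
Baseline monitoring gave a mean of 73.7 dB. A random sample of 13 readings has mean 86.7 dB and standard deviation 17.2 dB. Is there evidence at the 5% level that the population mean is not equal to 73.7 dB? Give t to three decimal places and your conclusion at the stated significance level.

H0: μ = 73.7; H1: μ ≠ 73.7 (one-sample t-test, two-sided).
t = (x̄ − μ₀)/(s/√n) = (86.7 − 73.7)/(17.2/√13) = 2.725
df = n − 1 = 12
Two-sided p-value ≈ 0.018
Since p ≈ 0.018 < α = 0.05, reject H0; the evidence is statistically significant.

t = 2.725; reject H0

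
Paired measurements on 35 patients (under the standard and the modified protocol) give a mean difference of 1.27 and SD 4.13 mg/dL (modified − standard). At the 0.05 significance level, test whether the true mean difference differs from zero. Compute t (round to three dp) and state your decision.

H0: μ_d = 0; H1: μ_d ≠ 0 (paired t-test on the differences, two-sided).
t = d̄/(s_d/√n) = 1.27/(4.13/√35) = 1.819
df = n − 1 = 34
Two-sided p-value ≈ 0.078
Since p ≈ 0.078 > α = 0.05, fail to reject H0; the data do not provide sufficient evidence against H0.

t = 1.819; fail to reject H0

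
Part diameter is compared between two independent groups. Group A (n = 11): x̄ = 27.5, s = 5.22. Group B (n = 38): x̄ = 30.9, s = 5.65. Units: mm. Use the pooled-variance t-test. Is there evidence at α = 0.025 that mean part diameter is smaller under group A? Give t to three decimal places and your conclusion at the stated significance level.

Let group 1 = group A, group 2 = group B. H0: μ_1 = μ_2; H1: μ_1 < μ_2 (two-sample pooled-variance t-test, left-tailed).
s_p² = [(11−1)·5.22² + (38−1)·5.65²]/(11+38−2) = 30.928
t = (27.5 − 30.9)/√[30.928·(1/11 + 1/38)] = -1.786
df = n₁ + n₂ − 2 = 47
p-value = P(T ≤ -1.786) ≈ 0.040
Since p ≈ 0.040 > α = 0.025, fail to reject H0; the data do not provide sufficient evidence against H0.

t = -1.786; fail to reject H0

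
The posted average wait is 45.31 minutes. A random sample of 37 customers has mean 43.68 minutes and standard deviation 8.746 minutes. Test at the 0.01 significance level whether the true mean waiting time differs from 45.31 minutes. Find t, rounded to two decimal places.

-1.13

H0: μ = 45.31; H1: μ ≠ 45.31 (one-sample t-test, two-sided).
t = (x̄ − μ₀)/(s/√n) = (43.68 − 45.31)/(8.746/√37) = -1.13
df = n − 1 = 36
Two-sided p-value ≈ 0.2644
Since p ≈ 0.2644 > α = 0.01, fail to reject H0; the evidence is not statistically significant.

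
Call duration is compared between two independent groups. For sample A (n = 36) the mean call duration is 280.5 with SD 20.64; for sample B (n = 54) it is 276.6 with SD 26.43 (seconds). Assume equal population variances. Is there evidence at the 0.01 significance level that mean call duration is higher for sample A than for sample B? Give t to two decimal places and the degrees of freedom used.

t = 0.75, df = 88

Let group 1 = sample A, group 2 = sample B. H0: μ_1 = μ_2; H1: μ_1 > μ_2 (two-sample pooled-variance t-test, right-tailed).
s_p² = [(36−1)·20.64² + (54−1)·26.43²]/(36+54−2) = 590.15
t = (280.5 − 276.6)/√[590.15·(1/36 + 1/54)] = 0.75
df = n₁ + n₂ − 2 = 88
p-value = P(T ≥ 0.75) ≈ 0.2288
Since p ≈ 0.2288 > α = 0.01, fail to reject H0; the data do not provide sufficient evidence against H0.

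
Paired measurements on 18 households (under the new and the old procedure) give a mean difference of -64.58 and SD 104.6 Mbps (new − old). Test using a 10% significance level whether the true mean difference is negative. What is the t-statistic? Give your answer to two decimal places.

H0: μ_d = 0; H1: μ_d < 0 (paired t-test on the differences, left-tailed).
t = d̄/(s_d/√n) = -64.58/(104.6/√18) = -2.62
df = n − 1 = 17
p-value = P(T ≤ -2.62) ≈ 0.009
Since p ≈ 0.009 < α = 0.1, reject H0; the data support H1.

-2.62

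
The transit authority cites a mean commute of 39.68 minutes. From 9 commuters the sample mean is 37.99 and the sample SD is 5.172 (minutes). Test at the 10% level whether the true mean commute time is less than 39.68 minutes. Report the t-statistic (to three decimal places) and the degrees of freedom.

H0: μ = 39.68; H1: μ < 39.68 (one-sample t-test, left-tailed).
t = (x̄ − μ₀)/(s/√n) = (37.99 − 39.68)/(5.172/√9) = -0.980
df = n − 1 = 8
p-value = P(T ≤ -0.980) ≈ 0.1778
Since p ≈ 0.1778 > α = 0.1, fail to reject H0; the data do not provide sufficient evidence against H0.

t = -0.980, df = 8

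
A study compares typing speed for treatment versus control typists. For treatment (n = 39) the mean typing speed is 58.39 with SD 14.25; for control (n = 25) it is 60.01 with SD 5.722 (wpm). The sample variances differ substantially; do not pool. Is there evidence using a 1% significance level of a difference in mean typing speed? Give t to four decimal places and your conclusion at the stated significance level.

Let group 1 = treatment, group 2 = control. H0: μ_1 = μ_2; H1: μ_1 ≠ μ_2 (Welch's two-sample t-test, two-sided).
t = (x̄_1 − x̄_2)/√(s_1²/n_1 + s_2²/n_2) = (58.39 − 60.01)/√(14.25²/39 + 5.722²/25) = -0.6346
Welch–Satterthwaite df ≈ 54.10
Two-sided p-value ≈ 0.5284
Since p ≈ 0.5284 > α = 0.01, fail to reject H0; the data do not provide sufficient evidence against H0.

t = -0.6346; fail to reject H0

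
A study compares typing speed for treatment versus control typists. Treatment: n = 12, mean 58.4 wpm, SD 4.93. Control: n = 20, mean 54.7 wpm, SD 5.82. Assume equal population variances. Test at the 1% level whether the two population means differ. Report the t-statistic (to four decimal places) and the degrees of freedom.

Let group 1 = treatment, group 2 = control. H0: μ_1 = μ_2; H1: μ_1 ≠ μ_2 (two-sample pooled-variance t-test, two-sided).
s_p² = [(12−1)·4.93² + (20−1)·5.82²]/(12+20−2) = 30.3643
t = (58.4 − 54.7)/√[30.3643·(1/12 + 1/20)] = 1.8389
df = n₁ + n₂ − 2 = 30
Two-sided p-value ≈ 0.076
Since p ≈ 0.076 > α = 0.01, fail to reject H0; the data do not provide sufficient evidence against H0.

t = 1.8389, df = 30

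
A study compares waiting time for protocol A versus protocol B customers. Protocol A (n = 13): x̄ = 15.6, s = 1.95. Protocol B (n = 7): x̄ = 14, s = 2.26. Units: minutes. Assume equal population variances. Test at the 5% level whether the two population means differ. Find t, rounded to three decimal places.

1.658

Let group 1 = protocol A, group 2 = protocol B. H0: μ_1 = μ_2; H1: μ_1 ≠ μ_2 (two-sample pooled-variance t-test, two-sided).
s_p² = [(13−1)·1.95² + (7−1)·2.26²]/(13+7−2) = 4.23753
t = (15.6 − 14)/√[4.23753·(1/13 + 1/7)] = 1.658
df = n₁ + n₂ − 2 = 18
Two-sided p-value ≈ 0.115
Since p ≈ 0.115 > α = 0.05, fail to reject H0; the data do not provide sufficient evidence against H0.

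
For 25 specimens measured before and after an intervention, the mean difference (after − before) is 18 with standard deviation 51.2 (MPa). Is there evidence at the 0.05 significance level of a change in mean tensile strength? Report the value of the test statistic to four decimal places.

H0: μ_d = 0; H1: μ_d ≠ 0 (paired t-test on the differences, two-sided).
t = d̄/(s_d/√n) = 18/(51.2/√25) = 1.7578
df = n − 1 = 24
Two-sided p-value ≈ 0.0915
Since p ≈ 0.0915 > α = 0.05, fail to reject H0; the evidence is not statistically significant.

1.7578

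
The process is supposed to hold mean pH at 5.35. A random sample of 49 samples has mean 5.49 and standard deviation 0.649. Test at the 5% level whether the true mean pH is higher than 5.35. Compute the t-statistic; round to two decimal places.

1.51

H0: μ = 5.35; H1: μ > 5.35 (one-sample t-test, right-tailed).
t = (x̄ − μ₀)/(s/√n) = (5.49 − 5.35)/(0.649/√49) = 1.51
df = n − 1 = 48
p-value = P(T ≥ 1.51) ≈ 0.0688
Since p ≈ 0.0688 > α = 0.05, fail to reject H0; the evidence is not statistically significant.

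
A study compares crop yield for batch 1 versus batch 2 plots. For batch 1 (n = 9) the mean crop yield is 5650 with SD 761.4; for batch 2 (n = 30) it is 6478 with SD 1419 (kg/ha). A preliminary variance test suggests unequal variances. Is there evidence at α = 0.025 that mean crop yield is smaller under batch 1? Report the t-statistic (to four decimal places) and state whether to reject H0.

Let group 1 = batch 1, group 2 = batch 2. H0: μ_1 = μ_2; H1: μ_1 < μ_2 (Welch's two-sample t-test, left-tailed).
t = (x̄_1 − x̄_2)/√(s_1²/n_1 + s_2²/n_2) = (5650 − 6478)/√(761.4²/9 + 1419²/30) = -2.2830
Welch–Satterthwaite df ≈ 25.67
p-value = P(T ≤ -2.2830) ≈ 0.0155
Since p ≈ 0.0155 < α = 0.025, reject H0; the data support H1.

t = -2.2830; reject H0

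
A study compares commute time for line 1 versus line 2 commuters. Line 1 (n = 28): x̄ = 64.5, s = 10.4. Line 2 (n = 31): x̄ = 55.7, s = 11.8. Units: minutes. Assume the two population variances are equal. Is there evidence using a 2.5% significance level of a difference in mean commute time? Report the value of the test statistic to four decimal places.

3.0248

Let group 1 = line 1, group 2 = line 2. H0: μ_1 = μ_2; H1: μ_1 ≠ μ_2 (two-sample pooled-variance t-test, two-sided).
s_p² = [(28−1)·10.4² + (31−1)·11.8²]/(28+31−2) = 124.518
t = (64.5 − 55.7)/√[124.518·(1/28 + 1/31)] = 3.0248
df = n₁ + n₂ − 2 = 57
Two-sided p-value ≈ 0.0037
Since p ≈ 0.0037 < α = 0.025, reject H0; the data support H1.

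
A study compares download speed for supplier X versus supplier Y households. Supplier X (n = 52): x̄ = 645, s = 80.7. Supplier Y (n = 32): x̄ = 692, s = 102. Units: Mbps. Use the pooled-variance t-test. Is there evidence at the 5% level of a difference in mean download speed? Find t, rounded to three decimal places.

Let group 1 = supplier X, group 2 = supplier Y. H0: μ_1 = μ_2; H1: μ_1 ≠ μ_2 (two-sample pooled-variance t-test, two-sided).
s_p² = [(52−1)·80.7² + (32−1)·102²]/(52+32−2) = 7983.67
t = (645 − 692)/√[7983.67·(1/52 + 1/32)] = -2.341
df = n₁ + n₂ − 2 = 82
Two-sided p-value ≈ 0.022
Since p ≈ 0.022 < α = 0.05, reject H0; the evidence is statistically significant.

-2.341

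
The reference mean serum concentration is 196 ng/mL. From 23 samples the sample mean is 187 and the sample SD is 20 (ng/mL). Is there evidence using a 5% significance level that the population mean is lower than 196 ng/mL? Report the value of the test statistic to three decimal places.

-2.158

H0: μ = 196; H1: μ < 196 (one-sample t-test, left-tailed).
t = (x̄ − μ₀)/(s/√n) = (187 − 196)/(20/√23) = -2.158
df = n − 1 = 22
p-value = P(T ≤ -2.158) ≈ 0.0210
Since p ≈ 0.0210 < α = 0.05, reject H0; the data support H1.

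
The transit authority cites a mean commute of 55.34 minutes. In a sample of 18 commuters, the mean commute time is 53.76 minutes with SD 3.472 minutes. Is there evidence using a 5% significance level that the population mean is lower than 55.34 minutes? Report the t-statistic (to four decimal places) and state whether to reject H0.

H0: μ = 55.34; H1: μ < 55.34 (one-sample t-test, left-tailed).
t = (x̄ − μ₀)/(s/√n) = (53.76 − 55.34)/(3.472/√18) = -1.9307
df = n − 1 = 17
p-value = P(T ≤ -1.9307) ≈ 0.0352
Since p ≈ 0.0352 < α = 0.05, reject H0; the data support H1.

t = -1.9307; reject H0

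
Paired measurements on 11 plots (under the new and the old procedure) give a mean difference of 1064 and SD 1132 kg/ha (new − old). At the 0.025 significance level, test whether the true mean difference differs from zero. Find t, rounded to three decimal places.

3.117

H0: μ_d = 0; H1: μ_d ≠ 0 (paired t-test on the differences, two-sided).
t = d̄/(s_d/√n) = 1064/(1132/√11) = 3.117
df = n − 1 = 10
Two-sided p-value ≈ 0.0109
Since p ≈ 0.0109 < α = 0.025, reject H0; the data support H1.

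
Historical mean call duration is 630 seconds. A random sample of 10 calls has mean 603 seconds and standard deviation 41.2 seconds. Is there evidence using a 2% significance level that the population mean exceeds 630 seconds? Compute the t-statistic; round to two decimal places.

H0: μ = 630; H1: μ > 630 (one-sample t-test, right-tailed).
t = (x̄ − μ₀)/(s/√n) = (603 − 630)/(41.2/√10) = -2.07
df = n − 1 = 9
p-value = P(T ≥ -2.07) ≈ 0.966
Since p ≈ 0.966 > α = 0.02, fail to reject H0; the evidence is not statistically significant.

-2.07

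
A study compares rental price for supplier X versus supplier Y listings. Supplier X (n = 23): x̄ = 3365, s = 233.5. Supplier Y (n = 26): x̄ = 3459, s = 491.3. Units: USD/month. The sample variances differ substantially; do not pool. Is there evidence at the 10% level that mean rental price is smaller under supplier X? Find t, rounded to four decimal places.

-0.8707

Let group 1 = supplier X, group 2 = supplier Y. H0: μ_1 = μ_2; H1: μ_1 < μ_2 (Welch's two-sample t-test, left-tailed).
t = (x̄_1 − x̄_2)/√(s_1²/n_1 + s_2²/n_2) = (3365 − 3459)/√(233.5²/23 + 491.3²/26) = -0.8707
Welch–Satterthwaite df ≈ 36.68
p-value = P(T ≤ -0.8707) ≈ 0.1948
Since p ≈ 0.1948 > α = 0.1, fail to reject H0; the evidence is not statistically significant.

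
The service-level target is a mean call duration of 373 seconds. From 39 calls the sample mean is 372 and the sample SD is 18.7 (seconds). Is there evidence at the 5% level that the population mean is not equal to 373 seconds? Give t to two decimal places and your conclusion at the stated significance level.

t = -0.33; fail to reject H0

H0: μ = 373; H1: μ ≠ 373 (one-sample t-test, two-sided).
t = (x̄ − μ₀)/(s/√n) = (372 − 373)/(18.7/√39) = -0.33
df = n − 1 = 38
Two-sided p-value ≈ 0.7402
Since p ≈ 0.7402 > α = 0.05, fail to reject H0; the evidence is not statistically significant.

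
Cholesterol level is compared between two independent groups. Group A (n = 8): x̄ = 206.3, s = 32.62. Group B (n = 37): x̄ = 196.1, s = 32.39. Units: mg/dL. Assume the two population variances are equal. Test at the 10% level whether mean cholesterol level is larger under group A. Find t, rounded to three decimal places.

Let group 1 = group A, group 2 = group B. H0: μ_1 = μ_2; H1: μ_1 > μ_2 (two-sample pooled-variance t-test, right-tailed).
s_p² = [(8−1)·32.62² + (37−1)·32.39²]/(8+37−2) = 1051.55
t = (206.3 − 196.1)/√[1051.55·(1/8 + 1/37)] = 0.807
df = n₁ + n₂ − 2 = 43
p-value = P(T ≥ 0.807) ≈ 0.212
Since p ≈ 0.212 > α = 0.1, fail to reject H0; the data do not provide sufficient evidence against H0.

0.807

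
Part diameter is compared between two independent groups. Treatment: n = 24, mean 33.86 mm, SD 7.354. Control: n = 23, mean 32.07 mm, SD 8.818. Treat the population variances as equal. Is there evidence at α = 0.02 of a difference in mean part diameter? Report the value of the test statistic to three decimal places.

0.757

Let group 1 = treatment, group 2 = control. H0: μ_1 = μ_2; H1: μ_1 ≠ μ_2 (two-sample pooled-variance t-test, two-sided).
s_p² = [(24−1)·7.354² + (23−1)·8.818²]/(24+23−2) = 65.6562
t = (33.86 − 32.07)/√[65.6562·(1/24 + 1/23)] = 0.757
df = n₁ + n₂ − 2 = 45
Two-sided p-value ≈ 0.453
Since p ≈ 0.453 > α = 0.02, fail to reject H0; the data do not provide sufficient evidence against H0.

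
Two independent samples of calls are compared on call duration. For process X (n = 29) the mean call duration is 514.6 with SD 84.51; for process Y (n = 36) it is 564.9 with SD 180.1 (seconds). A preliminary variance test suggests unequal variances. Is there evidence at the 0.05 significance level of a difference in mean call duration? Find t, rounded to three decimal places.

Let group 1 = process X, group 2 = process Y. H0: μ_1 = μ_2; H1: μ_1 ≠ μ_2 (Welch's two-sample t-test, two-sided).
t = (x̄_1 − x̄_2)/√(s_1²/n_1 + s_2²/n_2) = (514.6 − 564.9)/√(84.51²/29 + 180.1²/36) = -1.485
Welch–Satterthwaite df ≈ 51.90
Two-sided p-value ≈ 0.144
Since p ≈ 0.144 > α = 0.05, fail to reject H0; the evidence is not statistically significant.

-1.485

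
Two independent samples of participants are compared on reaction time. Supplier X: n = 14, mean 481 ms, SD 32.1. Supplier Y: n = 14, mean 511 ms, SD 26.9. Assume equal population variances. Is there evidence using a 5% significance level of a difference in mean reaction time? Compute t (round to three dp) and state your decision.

Let group 1 = supplier X, group 2 = supplier Y. H0: μ_1 = μ_2; H1: μ_1 ≠ μ_2 (two-sample pooled-variance t-test, two-sided).
s_p² = [(14−1)·32.1² + (14−1)·26.9²]/(14+14−2) = 877.01
t = (481 − 511)/√[877.01·(1/14 + 1/14)] = -2.680
df = n₁ + n₂ − 2 = 26
Two-sided p-value ≈ 0.0126
Since p ≈ 0.0126 < α = 0.05, reject H0; the data support H1.

t = -2.680; reject H0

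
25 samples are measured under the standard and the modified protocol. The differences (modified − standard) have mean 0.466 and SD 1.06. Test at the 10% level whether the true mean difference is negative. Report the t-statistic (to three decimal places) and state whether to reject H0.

H0: μ_d = 0; H1: μ_d < 0 (paired t-test on the differences, left-tailed).
t = d̄/(s_d/√n) = 0.466/(1.06/√25) = 2.198
df = n − 1 = 24
p-value = P(T ≤ 2.198) ≈ 0.981
Since p ≈ 0.981 > α = 0.1, fail to reject H0; the data do not provide sufficient evidence against H0.

t = 2.198; fail to reject H0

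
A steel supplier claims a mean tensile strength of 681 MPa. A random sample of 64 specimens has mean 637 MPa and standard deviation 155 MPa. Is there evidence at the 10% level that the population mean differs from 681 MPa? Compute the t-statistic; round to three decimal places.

H0: μ = 681; H1: μ ≠ 681 (one-sample t-test, two-sided).
t = (x̄ − μ₀)/(s/√n) = (637 − 681)/(155/√64) = -2.271
df = n − 1 = 63
Two-sided p-value ≈ 0.0266
Since p ≈ 0.0266 < α = 0.1, reject H0; the evidence is statistically significant.

-2.271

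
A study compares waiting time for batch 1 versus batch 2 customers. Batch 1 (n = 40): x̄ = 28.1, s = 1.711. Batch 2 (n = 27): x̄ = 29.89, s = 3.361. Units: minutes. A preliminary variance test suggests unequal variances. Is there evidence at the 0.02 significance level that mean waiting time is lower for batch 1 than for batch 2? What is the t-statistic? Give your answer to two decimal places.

Let group 1 = batch 1, group 2 = batch 2. H0: μ_1 = μ_2; H1: μ_1 < μ_2 (Welch's two-sample t-test, left-tailed).
t = (x̄_1 − x̄_2)/√(s_1²/n_1 + s_2²/n_2) = (28.1 − 29.89)/√(1.711²/40 + 3.361²/27) = -2.55
Welch–Satterthwaite df ≈ 35.17
p-value = P(T ≤ -2.55) ≈ 0.0076
Since p ≈ 0.0076 < α = 0.02, reject H0; the evidence is statistically significant.

-2.55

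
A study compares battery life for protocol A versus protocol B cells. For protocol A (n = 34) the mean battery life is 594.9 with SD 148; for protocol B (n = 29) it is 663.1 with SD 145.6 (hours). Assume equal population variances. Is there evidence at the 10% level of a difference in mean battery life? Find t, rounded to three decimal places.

Let group 1 = protocol A, group 2 = protocol B. H0: μ_1 = μ_2; H1: μ_1 ≠ μ_2 (two-sample pooled-variance t-test, two-sided).
s_p² = [(34−1)·148² + (29−1)·145.6²]/(34+29−2) = 21580.6
t = (594.9 − 663.1)/√[21580.6·(1/34 + 1/29)] = -1.837
df = n₁ + n₂ − 2 = 61
Two-sided p-value ≈ 0.0711
Since p ≈ 0.0711 < α = 0.1, reject H0; the evidence is statistically significant.

-1.837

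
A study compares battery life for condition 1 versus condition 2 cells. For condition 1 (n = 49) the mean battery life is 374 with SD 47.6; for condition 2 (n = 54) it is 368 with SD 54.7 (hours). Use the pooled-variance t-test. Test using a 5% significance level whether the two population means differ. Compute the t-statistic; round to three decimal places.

Let group 1 = condition 1, group 2 = condition 2. H0: μ_1 = μ_2; H1: μ_1 ≠ μ_2 (two-sample pooled-variance t-test, two-sided).
s_p² = [(49−1)·47.6² + (54−1)·54.7²]/(49+54−2) = 2646.9
t = (374 − 368)/√[2646.9·(1/49 + 1/54)] = 0.591
df = n₁ + n₂ − 2 = 101
Two-sided p-value ≈ 0.5558
Since p ≈ 0.5558 > α = 0.05, fail to reject H0; the evidence is not statistically significant.

0.591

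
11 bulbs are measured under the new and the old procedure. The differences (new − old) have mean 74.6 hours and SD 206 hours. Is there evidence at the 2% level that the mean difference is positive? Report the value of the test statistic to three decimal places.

H0: μ_d = 0; H1: μ_d > 0 (paired t-test on the differences, right-tailed).
t = d̄/(s_d/√n) = 74.6/(206/√11) = 1.201
df = n − 1 = 10
p-value = P(T ≥ 1.201) ≈ 0.1287
Since p ≈ 0.1287 > α = 0.02, fail to reject H0; the data do not provide sufficient evidence against H0.

1.201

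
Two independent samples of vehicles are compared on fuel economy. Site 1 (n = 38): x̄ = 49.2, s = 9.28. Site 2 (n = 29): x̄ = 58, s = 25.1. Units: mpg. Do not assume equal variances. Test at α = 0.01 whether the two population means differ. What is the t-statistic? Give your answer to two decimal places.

Let group 1 = site 1, group 2 = site 2. H0: μ_1 = μ_2; H1: μ_1 ≠ μ_2 (Welch's two-sample t-test, two-sided).
t = (x̄_1 − x̄_2)/√(s_1²/n_1 + s_2²/n_2) = (49.2 − 58)/√(9.28²/38 + 25.1²/29) = -1.80
Welch–Satterthwaite df ≈ 33.87
Two-sided p-value ≈ 0.0813
Since p ≈ 0.0813 > α = 0.01, fail to reject H0; the data do not provide sufficient evidence against H0.

-1.80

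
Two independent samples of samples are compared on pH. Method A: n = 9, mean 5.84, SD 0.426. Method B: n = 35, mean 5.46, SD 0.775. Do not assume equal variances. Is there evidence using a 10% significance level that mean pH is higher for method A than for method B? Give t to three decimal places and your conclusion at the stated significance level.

Let group 1 = method A, group 2 = method B. H0: μ_1 = μ_2; H1: μ_1 > μ_2 (Welch's two-sample t-test, right-tailed).
t = (x̄_1 − x̄_2)/√(s_1²/n_1 + s_2²/n_2) = (5.84 − 5.46)/√(0.426²/9 + 0.775²/35) = 1.967
Welch–Satterthwaite df ≈ 23.42
p-value = P(T ≥ 1.967) ≈ 0.0306
Since p ≈ 0.0306 < α = 0.1, reject H0; the evidence is statistically significant.

t = 1.967; reject H0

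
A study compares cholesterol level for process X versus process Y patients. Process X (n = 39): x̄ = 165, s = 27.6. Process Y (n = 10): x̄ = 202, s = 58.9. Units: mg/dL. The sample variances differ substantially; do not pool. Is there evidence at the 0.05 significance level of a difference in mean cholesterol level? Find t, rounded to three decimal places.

-1.933

Let group 1 = process X, group 2 = process Y. H0: μ_1 = μ_2; H1: μ_1 ≠ μ_2 (Welch's two-sample t-test, two-sided).
t = (x̄_1 − x̄_2)/√(s_1²/n_1 + s_2²/n_2) = (165 − 202)/√(27.6²/39 + 58.9²/10) = -1.933
Welch–Satterthwaite df ≈ 10.03
Two-sided p-value ≈ 0.082
Since p ≈ 0.082 > α = 0.05, fail to reject H0; the data do not provide sufficient evidence against H0.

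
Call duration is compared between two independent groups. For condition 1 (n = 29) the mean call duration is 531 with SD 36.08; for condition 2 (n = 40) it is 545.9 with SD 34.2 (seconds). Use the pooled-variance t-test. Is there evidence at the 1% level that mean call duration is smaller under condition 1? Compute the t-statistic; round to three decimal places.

-1.746

Let group 1 = condition 1, group 2 = condition 2. H0: μ_1 = μ_2; H1: μ_1 < μ_2 (two-sample pooled-variance t-test, left-tailed).
s_p² = [(29−1)·36.08² + (40−1)·34.2²]/(29+40−2) = 1224.86
t = (531 − 545.9)/√[1224.86·(1/29 + 1/40)] = -1.746
df = n₁ + n₂ − 2 = 67
p-value = P(T ≤ -1.746) ≈ 0.043
Since p ≈ 0.043 > α = 0.01, fail to reject H0; the data do not provide sufficient evidence against H0.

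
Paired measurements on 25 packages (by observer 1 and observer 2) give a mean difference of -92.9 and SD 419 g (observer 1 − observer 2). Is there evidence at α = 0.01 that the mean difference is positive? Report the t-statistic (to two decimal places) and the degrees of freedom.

H0: μ_d = 0; H1: μ_d > 0 (paired t-test on the differences, right-tailed).
t = d̄/(s_d/√n) = -92.9/(419/√25) = -1.11
df = n − 1 = 24
p-value = P(T ≥ -1.11) ≈ 0.8607
Since p ≈ 0.8607 > α = 0.01, fail to reject H0; the evidence is not statistically significant.

t = -1.11, df = 24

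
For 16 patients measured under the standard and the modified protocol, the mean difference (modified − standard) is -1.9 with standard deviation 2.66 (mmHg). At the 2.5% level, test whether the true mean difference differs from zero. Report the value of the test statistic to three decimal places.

H0: μ_d = 0; H1: μ_d ≠ 0 (paired t-test on the differences, two-sided).
t = d̄/(s_d/√n) = -1.9/(2.66/√16) = -2.857
df = n − 1 = 15
Two-sided p-value ≈ 0.0120
Since p ≈ 0.0120 < α = 0.025, reject H0; the data support H1.

-2.857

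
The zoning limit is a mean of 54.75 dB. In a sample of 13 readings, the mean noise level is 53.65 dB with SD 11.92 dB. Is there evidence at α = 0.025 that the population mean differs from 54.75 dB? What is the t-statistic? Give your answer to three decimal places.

-0.333

H0: μ = 54.75; H1: μ ≠ 54.75 (one-sample t-test, two-sided).
t = (x̄ − μ₀)/(s/√n) = (53.65 − 54.75)/(11.92/√13) = -0.333
df = n − 1 = 12
Two-sided p-value ≈ 0.745
Since p ≈ 0.745 > α = 0.025, fail to reject H0; the data do not provide sufficient evidence against H0.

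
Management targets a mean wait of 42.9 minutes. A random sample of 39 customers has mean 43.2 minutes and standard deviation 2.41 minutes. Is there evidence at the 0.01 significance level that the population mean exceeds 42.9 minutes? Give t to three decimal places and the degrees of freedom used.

H0: μ = 42.9; H1: μ > 42.9 (one-sample t-test, right-tailed).
t = (x̄ − μ₀)/(s/√n) = (43.2 − 42.9)/(2.41/√39) = 0.777
df = n − 1 = 38
p-value = P(T ≥ 0.777) ≈ 0.221
Since p ≈ 0.221 > α = 0.01, fail to reject H0; the data do not provide sufficient evidence against H0.

t = 0.777, df = 38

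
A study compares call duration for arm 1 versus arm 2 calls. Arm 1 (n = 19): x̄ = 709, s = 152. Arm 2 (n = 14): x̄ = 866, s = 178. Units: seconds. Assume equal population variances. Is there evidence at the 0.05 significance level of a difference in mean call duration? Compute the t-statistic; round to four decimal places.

Let group 1 = arm 1, group 2 = arm 2. H0: μ_1 = μ_2; H1: μ_1 ≠ μ_2 (two-sample pooled-variance t-test, two-sided).
s_p² = [(19−1)·152² + (14−1)·178²]/(19+14−2) = 26702.1
t = (709 − 866)/√[26702.1·(1/19 + 1/14)] = -2.7278
df = n₁ + n₂ − 2 = 31
Two-sided p-value ≈ 0.0104
Since p ≈ 0.0104 < α = 0.05, reject H0; the data support H1.

-2.7278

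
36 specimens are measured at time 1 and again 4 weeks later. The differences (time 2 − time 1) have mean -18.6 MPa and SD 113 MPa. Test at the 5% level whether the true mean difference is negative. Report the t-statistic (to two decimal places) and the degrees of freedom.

H0: μ_d = 0; H1: μ_d < 0 (paired t-test on the differences, left-tailed).
t = d̄/(s_d/√n) = -18.6/(113/√36) = -0.99
df = n − 1 = 35
p-value = P(T ≤ -0.99) ≈ 0.165
Since p ≈ 0.165 > α = 0.05, fail to reject H0; the evidence is not statistically significant.

t = -0.99, df = 35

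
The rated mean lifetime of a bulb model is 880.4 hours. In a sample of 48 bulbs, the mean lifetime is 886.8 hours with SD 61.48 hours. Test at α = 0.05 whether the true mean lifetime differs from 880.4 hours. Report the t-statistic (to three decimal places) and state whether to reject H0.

H0: μ = 880.4; H1: μ ≠ 880.4 (one-sample t-test, two-sided).
t = (x̄ − μ₀)/(s/√n) = (886.8 − 880.4)/(61.48/√48) = 0.721
df = n − 1 = 47
Two-sided p-value ≈ 0.4743
Since p ≈ 0.4743 > α = 0.05, fail to reject H0; the evidence is not statistically significant.

t = 0.721; fail to reject H0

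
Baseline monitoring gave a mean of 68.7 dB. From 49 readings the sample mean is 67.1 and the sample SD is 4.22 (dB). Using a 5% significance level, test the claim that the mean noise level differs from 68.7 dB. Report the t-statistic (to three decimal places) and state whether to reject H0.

t = -2.654; reject H0

H0: μ = 68.7; H1: μ ≠ 68.7 (one-sample t-test, two-sided).
t = (x̄ − μ₀)/(s/√n) = (67.1 − 68.7)/(4.22/√49) = -2.654
df = n − 1 = 48
Two-sided p-value ≈ 0.011
Since p ≈ 0.011 < α = 0.05, reject H0; the evidence is statistically significant.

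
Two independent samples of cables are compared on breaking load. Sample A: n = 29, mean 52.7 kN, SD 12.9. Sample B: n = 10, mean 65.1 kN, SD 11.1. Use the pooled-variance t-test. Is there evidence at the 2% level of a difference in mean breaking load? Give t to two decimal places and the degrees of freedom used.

Let group 1 = sample A, group 2 = sample B. H0: μ_1 = μ_2; H1: μ_1 ≠ μ_2 (two-sample pooled-variance t-test, two-sided).
s_p² = [(29−1)·12.9² + (10−1)·11.1²]/(29+10−2) = 155.902
t = (52.7 − 65.1)/√[155.902·(1/29 + 1/10)] = -2.71
df = n₁ + n₂ − 2 = 37
Two-sided p-value ≈ 0.010
Since p ≈ 0.010 < α = 0.02, reject H0; the evidence is statistically significant.

t = -2.71, df = 37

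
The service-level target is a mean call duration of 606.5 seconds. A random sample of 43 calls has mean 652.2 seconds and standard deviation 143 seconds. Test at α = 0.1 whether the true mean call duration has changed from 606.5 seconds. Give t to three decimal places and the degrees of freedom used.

H0: μ = 606.5; H1: μ ≠ 606.5 (one-sample t-test, two-sided).
t = (x̄ − μ₀)/(s/√n) = (652.2 − 606.5)/(143/√43) = 2.096
df = n − 1 = 42
Two-sided p-value ≈ 0.0422
Since p ≈ 0.0422 < α = 0.1, reject H0; the data support H1.

t = 2.096, df = 42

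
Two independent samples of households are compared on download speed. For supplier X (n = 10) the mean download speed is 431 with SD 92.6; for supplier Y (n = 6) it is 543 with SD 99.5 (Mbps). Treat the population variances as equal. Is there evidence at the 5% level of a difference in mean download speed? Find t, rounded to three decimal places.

Let group 1 = supplier X, group 2 = supplier Y. H0: μ_1 = μ_2; H1: μ_1 ≠ μ_2 (two-sample pooled-variance t-test, two-sided).
s_p² = [(10−1)·92.6² + (6−1)·99.5²]/(10+6−2) = 9048.15
t = (431 − 543)/√[9048.15·(1/10 + 1/6)] = -2.280
df = n₁ + n₂ − 2 = 14
Two-sided p-value ≈ 0.0388
Since p ≈ 0.0388 < α = 0.05, reject H0; the evidence is statistically significant.

-2.280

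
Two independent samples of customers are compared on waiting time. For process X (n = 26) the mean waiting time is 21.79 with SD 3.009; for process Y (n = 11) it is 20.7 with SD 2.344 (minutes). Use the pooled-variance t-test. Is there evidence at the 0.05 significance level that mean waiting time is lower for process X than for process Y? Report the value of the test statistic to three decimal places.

Let group 1 = process X, group 2 = process Y. H0: μ_1 = μ_2; H1: μ_1 < μ_2 (two-sample pooled-variance t-test, left-tailed).
s_p² = [(26−1)·3.009² + (11−1)·2.344²]/(26+11−2) = 8.03701
t = (21.79 − 20.7)/√[8.03701·(1/26 + 1/11)] = 1.069
df = n₁ + n₂ − 2 = 35
p-value = P(T ≤ 1.069) ≈ 0.854
Since p ≈ 0.854 > α = 0.05, fail to reject H0; the evidence is not statistically significant.

1.069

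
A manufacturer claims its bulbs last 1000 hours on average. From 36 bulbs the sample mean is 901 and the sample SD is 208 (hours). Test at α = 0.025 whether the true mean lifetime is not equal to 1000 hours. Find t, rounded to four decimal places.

H0: μ = 1000; H1: μ ≠ 1000 (one-sample t-test, two-sided).
t = (x̄ − μ₀)/(s/√n) = (901 − 1000)/(208/√36) = -2.8558
df = n − 1 = 35
Two-sided p-value ≈ 0.0072
Since p ≈ 0.0072 < α = 0.025, reject H0; the evidence is statistically significant.

-2.8558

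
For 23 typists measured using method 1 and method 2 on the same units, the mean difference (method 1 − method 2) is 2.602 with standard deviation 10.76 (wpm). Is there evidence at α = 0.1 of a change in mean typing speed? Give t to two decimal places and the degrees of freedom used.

t = 1.16, df = 22

H0: μ_d = 0; H1: μ_d ≠ 0 (paired t-test on the differences, two-sided).
t = d̄/(s_d/√n) = 2.602/(10.76/√23) = 1.16
df = n − 1 = 22
Two-sided p-value ≈ 0.259
Since p ≈ 0.259 > α = 0.1, fail to reject H0; the evidence is not statistically significant.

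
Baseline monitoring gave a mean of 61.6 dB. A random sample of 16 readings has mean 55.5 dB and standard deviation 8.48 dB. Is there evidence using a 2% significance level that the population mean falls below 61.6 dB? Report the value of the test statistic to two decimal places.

-2.88

H0: μ = 61.6; H1: μ < 61.6 (one-sample t-test, left-tailed).
t = (x̄ − μ₀)/(s/√n) = (55.5 − 61.6)/(8.48/√16) = -2.88
df = n − 1 = 15
p-value = P(T ≤ -2.88) ≈ 0.0058
Since p ≈ 0.0058 < α = 0.02, reject H0; the data support H1.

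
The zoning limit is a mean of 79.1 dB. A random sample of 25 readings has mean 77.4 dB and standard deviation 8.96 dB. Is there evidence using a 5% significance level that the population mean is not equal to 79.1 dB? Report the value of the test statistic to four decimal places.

H0: μ = 79.1; H1: μ ≠ 79.1 (one-sample t-test, two-sided).
t = (x̄ − μ₀)/(s/√n) = (77.4 − 79.1)/(8.96/√25) = -0.9487
df = n − 1 = 24
Two-sided p-value ≈ 0.352
Since p ≈ 0.352 > α = 0.05, fail to reject H0; the evidence is not statistically significant.

-0.9487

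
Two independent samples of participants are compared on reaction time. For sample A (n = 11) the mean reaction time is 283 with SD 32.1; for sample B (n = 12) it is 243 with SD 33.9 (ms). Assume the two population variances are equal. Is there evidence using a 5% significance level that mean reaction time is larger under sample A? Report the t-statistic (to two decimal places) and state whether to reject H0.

Let group 1 = sample A, group 2 = sample B. H0: μ_1 = μ_2; H1: μ_1 > μ_2 (two-sample pooled-variance t-test, right-tailed).
s_p² = [(11−1)·32.1² + (12−1)·33.9²]/(11+12−2) = 1092.64
t = (283 − 243)/√[1092.64·(1/11 + 1/12)] = 2.90
df = n₁ + n₂ − 2 = 21
p-value = P(T ≥ 2.90) ≈ 0.0043
Since p ≈ 0.0043 < α = 0.05, reject H0; the evidence is statistically significant.

t = 2.90; reject H0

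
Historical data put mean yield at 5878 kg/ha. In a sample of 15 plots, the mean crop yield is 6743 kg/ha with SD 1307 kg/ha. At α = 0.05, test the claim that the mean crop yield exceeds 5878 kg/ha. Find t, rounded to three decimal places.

2.563

H0: μ = 5878; H1: μ > 5878 (one-sample t-test, right-tailed).
t = (x̄ − μ₀)/(s/√n) = (6743 − 5878)/(1307/√15) = 2.563
df = n − 1 = 14
p-value = P(T ≥ 2.563) ≈ 0.011
Since p ≈ 0.011 < α = 0.05, reject H0; the evidence is statistically significant.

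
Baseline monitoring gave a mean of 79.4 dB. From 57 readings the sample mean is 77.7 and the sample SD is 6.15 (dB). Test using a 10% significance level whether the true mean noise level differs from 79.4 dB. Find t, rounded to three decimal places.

-2.087

H0: μ = 79.4; H1: μ ≠ 79.4 (one-sample t-test, two-sided).
t = (x̄ − μ₀)/(s/√n) = (77.7 − 79.4)/(6.15/√57) = -2.087
df = n − 1 = 56
Two-sided p-value ≈ 0.041
Since p ≈ 0.041 < α = 0.1, reject H0; the data support H1.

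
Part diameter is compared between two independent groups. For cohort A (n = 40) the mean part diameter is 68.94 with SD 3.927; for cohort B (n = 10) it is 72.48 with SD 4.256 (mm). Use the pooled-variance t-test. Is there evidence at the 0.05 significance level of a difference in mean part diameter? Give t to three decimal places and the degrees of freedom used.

t = -2.509, df = 48

Let group 1 = cohort A, group 2 = cohort B. H0: μ_1 = μ_2; H1: μ_1 ≠ μ_2 (two-sample pooled-variance t-test, two-sided).
s_p² = [(40−1)·3.927² + (10−1)·4.256²]/(40+10−2) = 15.9261
t = (68.94 − 72.48)/√[15.9261·(1/40 + 1/10)] = -2.509
df = n₁ + n₂ − 2 = 48
Two-sided p-value ≈ 0.016
Since p ≈ 0.016 < α = 0.05, reject H0; the evidence is statistically significant.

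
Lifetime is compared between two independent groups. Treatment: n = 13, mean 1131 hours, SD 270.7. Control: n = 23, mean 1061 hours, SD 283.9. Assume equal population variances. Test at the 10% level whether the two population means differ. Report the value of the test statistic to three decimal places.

Let group 1 = treatment, group 2 = control. H0: μ_1 = μ_2; H1: μ_1 ≠ μ_2 (two-sample pooled-variance t-test, two-sided).
s_p² = [(13−1)·270.7² + (23−1)·283.9²]/(13+23−2) = 78015.4
t = (1131 − 1061)/√[78015.4·(1/13 + 1/23)] = 0.722
df = n₁ + n₂ − 2 = 34
Two-sided p-value ≈ 0.475
Since p ≈ 0.475 > α = 0.1, fail to reject H0; the evidence is not statistically significant.

0.722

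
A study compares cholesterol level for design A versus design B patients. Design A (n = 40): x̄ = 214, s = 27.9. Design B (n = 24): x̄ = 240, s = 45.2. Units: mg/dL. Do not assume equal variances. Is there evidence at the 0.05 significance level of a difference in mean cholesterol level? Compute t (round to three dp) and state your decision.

t = -2.542; reject H0

Let group 1 = design A, group 2 = design B. H0: μ_1 = μ_2; H1: μ_1 ≠ μ_2 (Welch's two-sample t-test, two-sided).
t = (x̄_1 − x̄_2)/√(s_1²/n_1 + s_2²/n_2) = (214 − 240)/√(27.9²/40 + 45.2²/24) = -2.542
Welch–Satterthwaite df ≈ 33.68
Two-sided p-value ≈ 0.0158
Since p ≈ 0.0158 < α = 0.05, reject H0; the evidence is statistically significant.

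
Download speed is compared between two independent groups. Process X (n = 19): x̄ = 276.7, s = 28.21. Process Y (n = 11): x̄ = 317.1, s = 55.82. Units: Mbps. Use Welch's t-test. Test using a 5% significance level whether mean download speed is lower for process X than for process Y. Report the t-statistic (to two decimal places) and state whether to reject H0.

Let group 1 = process X, group 2 = process Y. H0: μ_1 = μ_2; H1: μ_1 < μ_2 (Welch's two-sample t-test, left-tailed).
t = (x̄_1 − x̄_2)/√(s_1²/n_1 + s_2²/n_2) = (276.7 − 317.1)/√(28.21²/19 + 55.82²/11) = -2.24
Welch–Satterthwaite df ≈ 13.02
p-value = P(T ≤ -2.24) ≈ 0.022
Since p ≈ 0.022 < α = 0.05, reject H0; the data support H1.

t = -2.24; reject H0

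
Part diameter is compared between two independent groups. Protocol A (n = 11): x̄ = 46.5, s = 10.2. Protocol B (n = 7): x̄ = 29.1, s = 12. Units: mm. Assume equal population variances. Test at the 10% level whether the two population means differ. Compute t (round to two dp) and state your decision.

Let group 1 = protocol A, group 2 = protocol B. H0: μ_1 = μ_2; H1: μ_1 ≠ μ_2 (two-sample pooled-variance t-test, two-sided).
s_p² = [(11−1)·10.2² + (7−1)·12²]/(11+7−2) = 119.025
t = (46.5 − 29.1)/√[119.025·(1/11 + 1/7)] = 3.30
df = n₁ + n₂ − 2 = 16
Two-sided p-value ≈ 0.005
Since p ≈ 0.005 < α = 0.1, reject H0; the evidence is statistically significant.

t = 3.30; reject H0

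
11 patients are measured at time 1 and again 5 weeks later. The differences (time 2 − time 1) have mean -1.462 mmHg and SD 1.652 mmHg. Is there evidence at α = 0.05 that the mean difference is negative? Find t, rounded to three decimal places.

-2.935

H0: μ_d = 0; H1: μ_d < 0 (paired t-test on the differences, left-tailed).
t = d̄/(s_d/√n) = -1.462/(1.652/√11) = -2.935
df = n − 1 = 10
p-value = P(T ≤ -2.935) ≈ 0.0075
Since p ≈ 0.0075 < α = 0.05, reject H0; the data support H1.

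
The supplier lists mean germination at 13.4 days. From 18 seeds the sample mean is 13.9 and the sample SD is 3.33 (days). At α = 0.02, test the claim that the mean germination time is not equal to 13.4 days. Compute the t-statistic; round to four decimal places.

0.6370

H0: μ = 13.4; H1: μ ≠ 13.4 (one-sample t-test, two-sided).
t = (x̄ − μ₀)/(s/√n) = (13.9 − 13.4)/(3.33/√18) = 0.6370
df = n − 1 = 17
Two-sided p-value ≈ 0.5326
Since p ≈ 0.5326 > α = 0.02, fail to reject H0; the data do not provide sufficient evidence against H0.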